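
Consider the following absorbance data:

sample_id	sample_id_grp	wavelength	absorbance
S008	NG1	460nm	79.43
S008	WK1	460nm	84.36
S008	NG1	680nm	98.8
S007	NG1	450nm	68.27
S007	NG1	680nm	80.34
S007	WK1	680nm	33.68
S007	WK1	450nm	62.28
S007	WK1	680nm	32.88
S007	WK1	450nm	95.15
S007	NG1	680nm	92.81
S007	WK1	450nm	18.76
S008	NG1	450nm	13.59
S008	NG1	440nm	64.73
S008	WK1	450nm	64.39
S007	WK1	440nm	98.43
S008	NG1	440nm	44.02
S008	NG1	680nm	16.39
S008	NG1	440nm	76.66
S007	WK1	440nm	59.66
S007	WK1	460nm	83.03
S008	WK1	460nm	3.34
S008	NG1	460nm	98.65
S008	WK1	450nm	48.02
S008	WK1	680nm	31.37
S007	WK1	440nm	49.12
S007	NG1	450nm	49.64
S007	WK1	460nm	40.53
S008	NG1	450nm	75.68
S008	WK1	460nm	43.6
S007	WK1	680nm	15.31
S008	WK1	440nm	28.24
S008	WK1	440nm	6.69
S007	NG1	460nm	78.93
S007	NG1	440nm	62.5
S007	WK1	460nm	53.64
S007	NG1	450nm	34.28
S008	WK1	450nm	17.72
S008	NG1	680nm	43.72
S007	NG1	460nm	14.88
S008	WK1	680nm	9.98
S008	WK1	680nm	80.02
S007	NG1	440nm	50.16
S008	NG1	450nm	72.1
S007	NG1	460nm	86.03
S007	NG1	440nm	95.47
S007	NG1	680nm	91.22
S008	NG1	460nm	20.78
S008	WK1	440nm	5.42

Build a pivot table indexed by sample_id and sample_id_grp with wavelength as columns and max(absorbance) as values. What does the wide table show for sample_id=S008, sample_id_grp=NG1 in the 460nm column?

Rows with sample_id=S008, sample_id_grp=NG1 and wavelength=460nm: absorbance values are 79.43, 98.65, 20.78.
max(79.43, 98.65, 20.78) = 98.65.

98.65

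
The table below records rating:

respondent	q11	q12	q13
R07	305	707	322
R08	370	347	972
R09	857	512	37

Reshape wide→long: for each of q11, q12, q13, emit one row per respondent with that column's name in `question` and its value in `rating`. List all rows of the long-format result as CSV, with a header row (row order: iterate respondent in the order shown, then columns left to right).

Each (respondent, column) pair becomes one row: 3 × 3 = 9 rows.
For example, (R07, q11) → rating=305.

respondent,question,rating
R07,q11,305
R07,q12,707
R07,q13,322
R08,q11,370
R08,q12,347
R08,q13,972
R09,q11,857
R09,q12,512
R09,q13,37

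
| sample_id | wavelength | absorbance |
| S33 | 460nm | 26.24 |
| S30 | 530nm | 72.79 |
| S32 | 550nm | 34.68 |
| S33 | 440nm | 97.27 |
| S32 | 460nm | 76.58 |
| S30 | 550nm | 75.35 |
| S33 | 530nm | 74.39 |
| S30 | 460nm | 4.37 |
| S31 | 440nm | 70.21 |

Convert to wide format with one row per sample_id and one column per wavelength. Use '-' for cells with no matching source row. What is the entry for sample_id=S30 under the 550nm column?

The long row with sample_id=S30, wavelength=550nm has absorbance=75.35.

75.35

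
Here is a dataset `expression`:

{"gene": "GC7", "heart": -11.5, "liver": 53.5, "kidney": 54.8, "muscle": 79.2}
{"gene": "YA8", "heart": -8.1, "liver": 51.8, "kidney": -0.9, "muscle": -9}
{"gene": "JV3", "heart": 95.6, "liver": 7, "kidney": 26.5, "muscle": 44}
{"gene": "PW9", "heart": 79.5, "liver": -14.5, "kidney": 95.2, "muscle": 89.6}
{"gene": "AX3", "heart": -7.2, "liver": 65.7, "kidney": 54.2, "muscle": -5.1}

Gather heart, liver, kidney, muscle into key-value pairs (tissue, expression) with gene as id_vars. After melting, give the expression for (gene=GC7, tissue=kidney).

Unpivoting turns each (gene, wide-column) pair into one long row.
The wide cell at row GC7, column kidney holds 54.8, so the long row (GC7, kidney) has expression=54.8.

54.8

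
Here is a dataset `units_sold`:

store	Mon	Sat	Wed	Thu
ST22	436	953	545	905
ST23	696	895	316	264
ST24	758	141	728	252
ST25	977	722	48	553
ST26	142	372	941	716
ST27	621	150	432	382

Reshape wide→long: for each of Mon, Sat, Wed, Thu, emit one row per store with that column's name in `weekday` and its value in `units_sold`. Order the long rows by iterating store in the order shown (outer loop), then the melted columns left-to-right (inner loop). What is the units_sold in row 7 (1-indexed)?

316

24 rows total (6 × 4). Row 7: index ⌊(7-1)/4⌋ = 1 into store → ST23; (7-1) mod 4 = 2 into the melted columns → Wed.
So row 7 is (ST23, Wed, 316); units_sold = 316.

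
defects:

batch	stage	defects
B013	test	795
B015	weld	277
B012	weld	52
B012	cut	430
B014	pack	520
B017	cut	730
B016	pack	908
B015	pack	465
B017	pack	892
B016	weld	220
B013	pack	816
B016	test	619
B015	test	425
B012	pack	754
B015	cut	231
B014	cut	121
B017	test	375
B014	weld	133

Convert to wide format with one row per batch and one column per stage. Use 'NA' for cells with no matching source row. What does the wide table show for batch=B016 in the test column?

619

The long row with batch=B016, stage=test has defects=619.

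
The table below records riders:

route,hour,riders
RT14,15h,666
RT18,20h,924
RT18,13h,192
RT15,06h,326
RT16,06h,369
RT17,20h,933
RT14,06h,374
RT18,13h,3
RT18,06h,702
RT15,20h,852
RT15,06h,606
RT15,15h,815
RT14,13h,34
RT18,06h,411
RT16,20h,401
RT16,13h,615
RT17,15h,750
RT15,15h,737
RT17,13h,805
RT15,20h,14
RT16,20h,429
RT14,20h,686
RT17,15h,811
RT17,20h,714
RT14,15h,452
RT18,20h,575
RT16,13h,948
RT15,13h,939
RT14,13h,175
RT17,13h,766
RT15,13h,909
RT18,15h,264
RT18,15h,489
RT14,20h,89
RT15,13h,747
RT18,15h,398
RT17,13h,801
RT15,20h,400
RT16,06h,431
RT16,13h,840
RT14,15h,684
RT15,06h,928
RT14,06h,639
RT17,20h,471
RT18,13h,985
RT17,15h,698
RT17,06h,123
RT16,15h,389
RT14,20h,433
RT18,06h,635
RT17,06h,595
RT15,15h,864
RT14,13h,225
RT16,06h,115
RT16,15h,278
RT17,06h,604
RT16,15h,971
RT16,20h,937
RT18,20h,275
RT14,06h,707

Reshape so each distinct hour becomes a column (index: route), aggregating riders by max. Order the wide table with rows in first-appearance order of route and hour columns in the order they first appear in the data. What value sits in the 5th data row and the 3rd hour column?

805

With rows in first-appearance order of route, row 5 is route=RT17. hour columns in first-appearance order: 15h, 20h, 13h, 06h; column 3 is 13h.
Long rows with route=RT17, hour=13h: max(805, 766, 801) = 805.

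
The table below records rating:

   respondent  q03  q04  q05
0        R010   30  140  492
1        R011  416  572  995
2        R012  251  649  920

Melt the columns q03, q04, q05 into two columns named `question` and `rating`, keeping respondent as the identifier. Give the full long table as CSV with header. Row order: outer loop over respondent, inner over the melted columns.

respondent,question,rating
R010,q03,30
R010,q04,140
R010,q05,492
R011,q03,416
R011,q04,572
R011,q05,995
R012,q03,251
R012,q04,649
R012,q05,920

Each (respondent, column) pair becomes one row: 3 × 3 = 9 rows.
For example, (R010, q03) → rating=30.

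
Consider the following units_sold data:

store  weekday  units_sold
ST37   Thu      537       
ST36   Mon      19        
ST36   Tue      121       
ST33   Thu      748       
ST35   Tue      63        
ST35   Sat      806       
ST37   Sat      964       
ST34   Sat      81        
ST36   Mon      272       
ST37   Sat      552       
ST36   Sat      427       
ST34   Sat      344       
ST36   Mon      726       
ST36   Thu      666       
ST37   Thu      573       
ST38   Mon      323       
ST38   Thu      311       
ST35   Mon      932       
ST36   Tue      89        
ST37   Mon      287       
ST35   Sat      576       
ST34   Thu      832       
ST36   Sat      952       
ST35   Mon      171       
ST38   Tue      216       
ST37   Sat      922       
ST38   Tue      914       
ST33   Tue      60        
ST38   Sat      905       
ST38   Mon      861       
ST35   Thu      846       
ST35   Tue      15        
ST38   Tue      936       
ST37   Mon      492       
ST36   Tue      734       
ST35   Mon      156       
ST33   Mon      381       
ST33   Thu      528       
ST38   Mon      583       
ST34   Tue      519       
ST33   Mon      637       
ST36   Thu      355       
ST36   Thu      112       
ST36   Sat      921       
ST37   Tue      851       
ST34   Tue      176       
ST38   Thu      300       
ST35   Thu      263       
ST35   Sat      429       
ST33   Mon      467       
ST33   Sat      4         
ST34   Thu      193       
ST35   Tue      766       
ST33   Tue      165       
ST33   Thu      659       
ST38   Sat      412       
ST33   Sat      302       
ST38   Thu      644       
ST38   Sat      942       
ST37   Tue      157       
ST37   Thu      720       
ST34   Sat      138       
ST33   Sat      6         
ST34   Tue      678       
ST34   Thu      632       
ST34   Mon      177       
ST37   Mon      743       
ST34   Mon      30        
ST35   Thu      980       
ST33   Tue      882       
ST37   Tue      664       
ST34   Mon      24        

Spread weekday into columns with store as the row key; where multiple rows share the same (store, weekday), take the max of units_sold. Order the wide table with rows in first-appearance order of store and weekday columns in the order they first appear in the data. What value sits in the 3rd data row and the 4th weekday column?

With rows in first-appearance order of store, row 3 is store=ST33. weekday columns in first-appearance order: Thu, Mon, Tue, Sat; column 4 is Sat.
Long rows with store=ST33, weekday=Sat: max(4, 302, 6) = 302.

302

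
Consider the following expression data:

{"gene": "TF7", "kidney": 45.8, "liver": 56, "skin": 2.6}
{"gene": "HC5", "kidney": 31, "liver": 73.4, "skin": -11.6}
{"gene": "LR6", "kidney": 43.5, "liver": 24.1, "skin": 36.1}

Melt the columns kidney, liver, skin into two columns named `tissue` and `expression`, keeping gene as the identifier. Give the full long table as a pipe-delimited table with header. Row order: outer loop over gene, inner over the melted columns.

| gene | tissue | expression |
| TF7 | kidney | 45.8 |
| TF7 | liver | 56 |
| TF7 | skin | 2.6 |
| HC5 | kidney | 31 |
| HC5 | liver | 73.4 |
| HC5 | skin | -11.6 |
| LR6 | kidney | 43.5 |
| LR6 | liver | 24.1 |
| LR6 | skin | 36.1 |

Each (gene, column) pair becomes one row: 3 × 3 = 9 rows.
For example, (TF7, kidney) → expression=45.8.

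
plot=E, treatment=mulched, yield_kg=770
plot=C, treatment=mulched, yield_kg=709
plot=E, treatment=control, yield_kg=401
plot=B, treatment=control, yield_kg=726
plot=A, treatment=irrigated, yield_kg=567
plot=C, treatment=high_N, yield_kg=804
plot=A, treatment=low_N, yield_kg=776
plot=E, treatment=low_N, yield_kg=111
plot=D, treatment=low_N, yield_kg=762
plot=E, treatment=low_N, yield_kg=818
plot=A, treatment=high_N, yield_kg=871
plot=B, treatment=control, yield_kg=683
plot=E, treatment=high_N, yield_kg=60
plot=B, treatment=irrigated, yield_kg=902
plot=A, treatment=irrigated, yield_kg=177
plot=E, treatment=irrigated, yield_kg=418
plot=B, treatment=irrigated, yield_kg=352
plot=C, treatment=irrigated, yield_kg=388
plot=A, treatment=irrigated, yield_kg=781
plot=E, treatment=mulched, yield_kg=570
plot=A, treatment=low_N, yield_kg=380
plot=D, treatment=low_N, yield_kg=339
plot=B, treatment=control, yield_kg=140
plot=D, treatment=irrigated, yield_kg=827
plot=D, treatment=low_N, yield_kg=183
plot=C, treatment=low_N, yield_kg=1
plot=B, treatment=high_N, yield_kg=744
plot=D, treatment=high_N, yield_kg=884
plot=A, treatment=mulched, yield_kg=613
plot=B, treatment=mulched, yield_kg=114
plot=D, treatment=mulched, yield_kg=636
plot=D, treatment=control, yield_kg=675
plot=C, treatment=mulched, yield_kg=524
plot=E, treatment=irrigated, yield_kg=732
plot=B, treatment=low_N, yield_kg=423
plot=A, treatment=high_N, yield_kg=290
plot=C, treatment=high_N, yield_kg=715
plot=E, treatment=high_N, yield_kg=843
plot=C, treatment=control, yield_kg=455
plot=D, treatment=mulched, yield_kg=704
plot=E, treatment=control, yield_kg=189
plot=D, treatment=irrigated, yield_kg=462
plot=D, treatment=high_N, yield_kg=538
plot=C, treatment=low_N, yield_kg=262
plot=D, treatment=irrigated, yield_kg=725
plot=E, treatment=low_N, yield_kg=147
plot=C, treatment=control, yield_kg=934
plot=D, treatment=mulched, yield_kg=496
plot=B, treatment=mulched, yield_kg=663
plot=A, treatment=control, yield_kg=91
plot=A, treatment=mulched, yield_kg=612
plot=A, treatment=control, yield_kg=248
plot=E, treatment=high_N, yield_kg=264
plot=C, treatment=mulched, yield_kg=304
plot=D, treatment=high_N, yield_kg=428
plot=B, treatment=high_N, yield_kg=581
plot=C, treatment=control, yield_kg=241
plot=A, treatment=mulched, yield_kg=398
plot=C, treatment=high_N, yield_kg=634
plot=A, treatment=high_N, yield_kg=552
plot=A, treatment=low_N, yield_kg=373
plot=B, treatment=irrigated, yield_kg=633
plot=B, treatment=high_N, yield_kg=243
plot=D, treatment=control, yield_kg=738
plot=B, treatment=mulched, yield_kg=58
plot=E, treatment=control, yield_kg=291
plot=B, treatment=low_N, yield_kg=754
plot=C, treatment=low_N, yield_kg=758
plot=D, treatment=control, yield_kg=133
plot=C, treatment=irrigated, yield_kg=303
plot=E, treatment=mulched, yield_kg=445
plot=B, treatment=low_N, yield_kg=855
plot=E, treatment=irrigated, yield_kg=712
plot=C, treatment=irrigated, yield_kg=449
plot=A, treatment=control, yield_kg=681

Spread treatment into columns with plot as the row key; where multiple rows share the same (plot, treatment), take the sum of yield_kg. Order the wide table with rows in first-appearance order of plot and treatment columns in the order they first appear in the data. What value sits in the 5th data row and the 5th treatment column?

With rows in first-appearance order of plot, row 5 is plot=D. treatment columns in first-appearance order: mulched, control, irrigated, high_N, low_N; column 5 is low_N.
Long rows with plot=D, treatment=low_N: 762 + 339 + 183 = 1284.

1284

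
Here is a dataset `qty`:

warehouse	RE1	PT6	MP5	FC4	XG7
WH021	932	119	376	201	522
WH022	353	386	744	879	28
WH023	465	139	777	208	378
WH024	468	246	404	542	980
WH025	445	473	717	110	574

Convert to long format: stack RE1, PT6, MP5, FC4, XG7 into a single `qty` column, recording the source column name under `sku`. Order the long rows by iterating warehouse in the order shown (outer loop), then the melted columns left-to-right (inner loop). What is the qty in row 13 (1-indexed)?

777

25 rows total (5 × 5). Row 13: index ⌊(13-1)/5⌋ = 2 into warehouse → WH023; (13-1) mod 5 = 2 into the melted columns → MP5.
So row 13 is (WH023, MP5, 777); qty = 777.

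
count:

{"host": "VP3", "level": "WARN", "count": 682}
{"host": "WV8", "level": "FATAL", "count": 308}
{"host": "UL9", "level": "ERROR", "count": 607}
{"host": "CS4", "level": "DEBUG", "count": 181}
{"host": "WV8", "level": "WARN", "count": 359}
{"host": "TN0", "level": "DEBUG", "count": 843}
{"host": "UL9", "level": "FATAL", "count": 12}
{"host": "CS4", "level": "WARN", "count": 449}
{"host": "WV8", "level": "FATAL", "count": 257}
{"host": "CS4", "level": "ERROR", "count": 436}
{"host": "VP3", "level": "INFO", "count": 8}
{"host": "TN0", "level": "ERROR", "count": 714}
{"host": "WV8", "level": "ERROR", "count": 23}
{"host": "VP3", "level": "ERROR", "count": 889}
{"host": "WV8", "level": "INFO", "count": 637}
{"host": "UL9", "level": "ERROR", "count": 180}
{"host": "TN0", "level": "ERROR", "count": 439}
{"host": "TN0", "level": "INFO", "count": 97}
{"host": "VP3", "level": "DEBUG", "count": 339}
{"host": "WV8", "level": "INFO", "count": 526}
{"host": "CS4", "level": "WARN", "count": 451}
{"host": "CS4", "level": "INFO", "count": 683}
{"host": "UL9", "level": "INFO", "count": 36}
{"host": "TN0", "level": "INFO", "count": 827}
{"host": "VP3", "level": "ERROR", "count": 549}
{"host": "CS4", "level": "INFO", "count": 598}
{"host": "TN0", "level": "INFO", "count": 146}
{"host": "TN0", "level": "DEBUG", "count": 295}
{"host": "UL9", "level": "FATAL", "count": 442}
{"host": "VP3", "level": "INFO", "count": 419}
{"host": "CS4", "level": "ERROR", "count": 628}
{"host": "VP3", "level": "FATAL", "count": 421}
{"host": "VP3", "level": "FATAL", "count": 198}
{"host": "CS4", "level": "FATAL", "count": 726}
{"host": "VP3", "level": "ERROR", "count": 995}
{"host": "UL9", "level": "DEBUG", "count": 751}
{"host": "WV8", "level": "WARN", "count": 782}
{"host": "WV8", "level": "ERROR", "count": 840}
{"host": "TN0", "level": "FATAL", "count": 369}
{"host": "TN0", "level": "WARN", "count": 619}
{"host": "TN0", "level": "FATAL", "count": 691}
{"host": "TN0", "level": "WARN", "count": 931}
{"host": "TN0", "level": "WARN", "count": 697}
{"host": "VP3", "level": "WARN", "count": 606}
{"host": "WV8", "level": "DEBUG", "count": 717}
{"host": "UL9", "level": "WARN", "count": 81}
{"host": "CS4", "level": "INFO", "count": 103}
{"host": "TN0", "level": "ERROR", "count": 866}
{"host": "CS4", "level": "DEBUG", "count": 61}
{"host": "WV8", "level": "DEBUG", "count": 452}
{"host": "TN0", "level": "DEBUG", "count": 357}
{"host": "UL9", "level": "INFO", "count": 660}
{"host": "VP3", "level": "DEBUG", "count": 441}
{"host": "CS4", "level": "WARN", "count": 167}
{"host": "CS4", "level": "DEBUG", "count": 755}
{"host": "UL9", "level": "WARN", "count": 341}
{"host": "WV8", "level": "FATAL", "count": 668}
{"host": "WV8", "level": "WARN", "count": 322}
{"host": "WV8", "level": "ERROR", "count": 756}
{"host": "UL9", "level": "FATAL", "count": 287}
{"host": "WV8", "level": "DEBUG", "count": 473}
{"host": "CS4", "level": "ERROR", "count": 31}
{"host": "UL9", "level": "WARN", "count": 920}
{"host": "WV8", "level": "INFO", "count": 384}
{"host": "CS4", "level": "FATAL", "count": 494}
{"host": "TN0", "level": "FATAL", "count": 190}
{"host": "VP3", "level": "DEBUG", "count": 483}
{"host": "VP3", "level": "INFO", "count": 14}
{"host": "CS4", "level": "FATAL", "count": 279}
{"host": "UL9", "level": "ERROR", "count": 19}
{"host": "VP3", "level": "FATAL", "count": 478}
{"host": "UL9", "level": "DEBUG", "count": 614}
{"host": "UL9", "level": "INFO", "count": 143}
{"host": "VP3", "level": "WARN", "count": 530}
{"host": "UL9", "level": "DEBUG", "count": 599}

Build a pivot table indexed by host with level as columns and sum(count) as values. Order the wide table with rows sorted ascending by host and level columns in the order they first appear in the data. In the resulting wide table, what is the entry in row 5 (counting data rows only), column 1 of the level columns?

With rows sorted ascending by host, row 5 is host=WV8. level columns in first-appearance order: WARN, FATAL, ERROR, DEBUG, INFO; column 1 is WARN.
Long rows with host=WV8, level=WARN: 359 + 782 + 322 = 1463.

1463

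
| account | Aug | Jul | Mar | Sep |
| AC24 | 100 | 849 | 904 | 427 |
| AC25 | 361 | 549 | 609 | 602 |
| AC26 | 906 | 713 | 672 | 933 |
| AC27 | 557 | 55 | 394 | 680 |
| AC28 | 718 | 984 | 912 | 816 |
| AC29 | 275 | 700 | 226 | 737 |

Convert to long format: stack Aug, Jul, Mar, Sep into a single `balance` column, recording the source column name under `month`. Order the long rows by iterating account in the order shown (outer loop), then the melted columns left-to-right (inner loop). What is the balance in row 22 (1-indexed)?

24 rows total (6 × 4). Row 22: index ⌊(22-1)/4⌋ = 5 into account → AC29; (22-1) mod 4 = 1 into the melted columns → Jul.
So row 22 is (AC29, Jul, 700); balance = 700.

700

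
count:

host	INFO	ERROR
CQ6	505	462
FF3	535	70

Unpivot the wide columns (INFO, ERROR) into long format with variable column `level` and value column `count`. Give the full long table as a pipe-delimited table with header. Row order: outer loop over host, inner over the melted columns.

| host | level | count |
| CQ6 | INFO | 505 |
| CQ6 | ERROR | 462 |
| FF3 | INFO | 535 |
| FF3 | ERROR | 70 |

Each (host, column) pair becomes one row: 2 × 2 = 4 rows.
For example, (CQ6, INFO) → count=505.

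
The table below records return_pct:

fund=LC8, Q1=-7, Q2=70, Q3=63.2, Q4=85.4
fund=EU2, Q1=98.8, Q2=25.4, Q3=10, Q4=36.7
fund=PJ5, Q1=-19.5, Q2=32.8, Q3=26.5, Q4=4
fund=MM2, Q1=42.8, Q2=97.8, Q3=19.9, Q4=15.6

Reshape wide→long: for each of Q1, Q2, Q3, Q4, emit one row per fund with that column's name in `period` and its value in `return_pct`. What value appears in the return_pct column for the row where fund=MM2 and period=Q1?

Unpivoting turns each (fund, wide-column) pair into one long row.
The wide cell at row MM2, column Q1 holds 42.8, so the long row (MM2, Q1) has return_pct=42.8.

42.8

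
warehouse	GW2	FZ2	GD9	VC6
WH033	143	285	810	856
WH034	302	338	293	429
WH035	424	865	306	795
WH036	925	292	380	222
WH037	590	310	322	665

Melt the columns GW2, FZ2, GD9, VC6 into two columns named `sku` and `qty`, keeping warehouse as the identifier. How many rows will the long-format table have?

20

5 warehouse values × 4 melted columns = 20 rows.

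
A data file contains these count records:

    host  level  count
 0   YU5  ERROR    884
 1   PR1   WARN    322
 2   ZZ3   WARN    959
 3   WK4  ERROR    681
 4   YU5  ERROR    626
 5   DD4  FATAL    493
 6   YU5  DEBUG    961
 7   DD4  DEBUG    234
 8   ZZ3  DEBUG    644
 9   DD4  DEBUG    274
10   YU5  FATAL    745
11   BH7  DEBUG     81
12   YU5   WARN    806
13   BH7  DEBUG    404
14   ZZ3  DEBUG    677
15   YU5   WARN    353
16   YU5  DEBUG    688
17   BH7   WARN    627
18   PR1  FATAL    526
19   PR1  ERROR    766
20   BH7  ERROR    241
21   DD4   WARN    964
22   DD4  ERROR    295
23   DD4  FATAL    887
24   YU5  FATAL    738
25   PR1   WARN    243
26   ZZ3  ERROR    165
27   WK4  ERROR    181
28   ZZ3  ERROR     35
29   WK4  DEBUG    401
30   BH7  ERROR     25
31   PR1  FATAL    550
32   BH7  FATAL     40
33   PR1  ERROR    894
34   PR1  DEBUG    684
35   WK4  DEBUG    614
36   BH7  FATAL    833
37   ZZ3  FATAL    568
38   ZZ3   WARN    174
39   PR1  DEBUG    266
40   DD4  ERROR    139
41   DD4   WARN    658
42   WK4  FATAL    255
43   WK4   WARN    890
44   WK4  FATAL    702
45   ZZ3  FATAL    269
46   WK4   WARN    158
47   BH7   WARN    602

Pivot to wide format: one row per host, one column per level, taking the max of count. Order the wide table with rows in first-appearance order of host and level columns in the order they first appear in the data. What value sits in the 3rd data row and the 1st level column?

165

With rows in first-appearance order of host, row 3 is host=ZZ3. level columns in first-appearance order: ERROR, WARN, FATAL, DEBUG; column 1 is ERROR.
Long rows with host=ZZ3, level=ERROR: max(165, 35) = 165.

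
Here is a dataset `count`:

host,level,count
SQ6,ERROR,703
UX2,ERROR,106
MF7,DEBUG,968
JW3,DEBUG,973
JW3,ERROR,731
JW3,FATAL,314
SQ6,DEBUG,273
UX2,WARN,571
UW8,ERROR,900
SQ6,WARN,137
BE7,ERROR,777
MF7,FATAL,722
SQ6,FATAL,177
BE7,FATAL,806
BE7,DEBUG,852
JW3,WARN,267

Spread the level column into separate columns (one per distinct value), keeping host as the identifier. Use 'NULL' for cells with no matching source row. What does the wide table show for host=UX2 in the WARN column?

The long row with host=UX2, level=WARN has count=571.

571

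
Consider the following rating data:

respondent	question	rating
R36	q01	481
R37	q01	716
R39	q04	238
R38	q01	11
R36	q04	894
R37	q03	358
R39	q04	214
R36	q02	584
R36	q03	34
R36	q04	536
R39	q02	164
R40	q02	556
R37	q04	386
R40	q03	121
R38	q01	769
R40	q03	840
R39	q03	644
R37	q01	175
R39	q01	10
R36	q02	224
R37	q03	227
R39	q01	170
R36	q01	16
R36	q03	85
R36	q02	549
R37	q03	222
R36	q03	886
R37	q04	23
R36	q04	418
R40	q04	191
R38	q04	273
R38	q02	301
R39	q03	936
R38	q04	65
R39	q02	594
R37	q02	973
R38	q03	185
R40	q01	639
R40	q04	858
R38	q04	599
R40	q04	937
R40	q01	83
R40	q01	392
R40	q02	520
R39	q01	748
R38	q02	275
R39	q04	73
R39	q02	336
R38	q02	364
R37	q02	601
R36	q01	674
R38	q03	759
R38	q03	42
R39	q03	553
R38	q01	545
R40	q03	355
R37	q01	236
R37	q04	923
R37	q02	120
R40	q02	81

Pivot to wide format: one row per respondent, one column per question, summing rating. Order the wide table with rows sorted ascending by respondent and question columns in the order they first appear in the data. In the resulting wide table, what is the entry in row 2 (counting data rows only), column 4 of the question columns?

With rows sorted ascending by respondent, row 2 is respondent=R37. question columns in first-appearance order: q01, q04, q03, q02; column 4 is q02.
Long rows with respondent=R37, question=q02: 973 + 601 + 120 = 1694.

1694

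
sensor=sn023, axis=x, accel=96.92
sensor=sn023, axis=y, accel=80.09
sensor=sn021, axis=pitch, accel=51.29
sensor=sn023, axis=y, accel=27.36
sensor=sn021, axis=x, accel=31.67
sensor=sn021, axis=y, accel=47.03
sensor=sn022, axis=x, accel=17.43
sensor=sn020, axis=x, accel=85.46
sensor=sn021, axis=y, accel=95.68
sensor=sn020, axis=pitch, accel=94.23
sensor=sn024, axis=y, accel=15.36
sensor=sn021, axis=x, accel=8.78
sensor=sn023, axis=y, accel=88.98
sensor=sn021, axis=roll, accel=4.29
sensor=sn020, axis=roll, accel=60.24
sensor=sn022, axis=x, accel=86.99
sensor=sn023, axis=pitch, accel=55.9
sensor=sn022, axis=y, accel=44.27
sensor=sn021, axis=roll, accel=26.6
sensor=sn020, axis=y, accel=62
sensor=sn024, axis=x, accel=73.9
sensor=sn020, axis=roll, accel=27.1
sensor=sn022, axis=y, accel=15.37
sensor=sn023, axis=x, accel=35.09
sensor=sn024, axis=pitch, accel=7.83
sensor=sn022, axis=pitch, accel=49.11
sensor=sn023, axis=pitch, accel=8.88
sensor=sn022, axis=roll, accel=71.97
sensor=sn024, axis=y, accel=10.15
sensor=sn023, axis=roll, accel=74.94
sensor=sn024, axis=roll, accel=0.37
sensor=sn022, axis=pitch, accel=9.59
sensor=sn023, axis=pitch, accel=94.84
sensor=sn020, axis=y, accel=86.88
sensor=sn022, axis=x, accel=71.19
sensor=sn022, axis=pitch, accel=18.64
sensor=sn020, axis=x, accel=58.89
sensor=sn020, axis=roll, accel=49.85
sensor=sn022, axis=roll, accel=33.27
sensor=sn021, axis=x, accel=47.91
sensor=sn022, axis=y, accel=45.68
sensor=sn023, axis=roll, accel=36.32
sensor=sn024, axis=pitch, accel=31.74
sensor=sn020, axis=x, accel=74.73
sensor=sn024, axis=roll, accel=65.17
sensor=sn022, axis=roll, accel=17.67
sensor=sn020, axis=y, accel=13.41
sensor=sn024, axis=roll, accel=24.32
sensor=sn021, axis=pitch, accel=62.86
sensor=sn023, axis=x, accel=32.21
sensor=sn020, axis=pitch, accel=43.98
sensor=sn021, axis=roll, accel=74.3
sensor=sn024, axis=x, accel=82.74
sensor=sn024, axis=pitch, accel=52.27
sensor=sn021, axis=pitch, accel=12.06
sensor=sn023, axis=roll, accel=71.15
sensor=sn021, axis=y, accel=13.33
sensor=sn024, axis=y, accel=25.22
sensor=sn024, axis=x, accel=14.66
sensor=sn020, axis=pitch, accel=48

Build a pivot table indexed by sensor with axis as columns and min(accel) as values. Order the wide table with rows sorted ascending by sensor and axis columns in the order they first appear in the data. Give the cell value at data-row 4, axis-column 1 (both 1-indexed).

With rows sorted ascending by sensor, row 4 is sensor=sn023. axis columns in first-appearance order: x, y, pitch, roll; column 1 is x.
Long rows with sensor=sn023, axis=x: min(96.92, 35.09, 32.21) = 32.21.

32.21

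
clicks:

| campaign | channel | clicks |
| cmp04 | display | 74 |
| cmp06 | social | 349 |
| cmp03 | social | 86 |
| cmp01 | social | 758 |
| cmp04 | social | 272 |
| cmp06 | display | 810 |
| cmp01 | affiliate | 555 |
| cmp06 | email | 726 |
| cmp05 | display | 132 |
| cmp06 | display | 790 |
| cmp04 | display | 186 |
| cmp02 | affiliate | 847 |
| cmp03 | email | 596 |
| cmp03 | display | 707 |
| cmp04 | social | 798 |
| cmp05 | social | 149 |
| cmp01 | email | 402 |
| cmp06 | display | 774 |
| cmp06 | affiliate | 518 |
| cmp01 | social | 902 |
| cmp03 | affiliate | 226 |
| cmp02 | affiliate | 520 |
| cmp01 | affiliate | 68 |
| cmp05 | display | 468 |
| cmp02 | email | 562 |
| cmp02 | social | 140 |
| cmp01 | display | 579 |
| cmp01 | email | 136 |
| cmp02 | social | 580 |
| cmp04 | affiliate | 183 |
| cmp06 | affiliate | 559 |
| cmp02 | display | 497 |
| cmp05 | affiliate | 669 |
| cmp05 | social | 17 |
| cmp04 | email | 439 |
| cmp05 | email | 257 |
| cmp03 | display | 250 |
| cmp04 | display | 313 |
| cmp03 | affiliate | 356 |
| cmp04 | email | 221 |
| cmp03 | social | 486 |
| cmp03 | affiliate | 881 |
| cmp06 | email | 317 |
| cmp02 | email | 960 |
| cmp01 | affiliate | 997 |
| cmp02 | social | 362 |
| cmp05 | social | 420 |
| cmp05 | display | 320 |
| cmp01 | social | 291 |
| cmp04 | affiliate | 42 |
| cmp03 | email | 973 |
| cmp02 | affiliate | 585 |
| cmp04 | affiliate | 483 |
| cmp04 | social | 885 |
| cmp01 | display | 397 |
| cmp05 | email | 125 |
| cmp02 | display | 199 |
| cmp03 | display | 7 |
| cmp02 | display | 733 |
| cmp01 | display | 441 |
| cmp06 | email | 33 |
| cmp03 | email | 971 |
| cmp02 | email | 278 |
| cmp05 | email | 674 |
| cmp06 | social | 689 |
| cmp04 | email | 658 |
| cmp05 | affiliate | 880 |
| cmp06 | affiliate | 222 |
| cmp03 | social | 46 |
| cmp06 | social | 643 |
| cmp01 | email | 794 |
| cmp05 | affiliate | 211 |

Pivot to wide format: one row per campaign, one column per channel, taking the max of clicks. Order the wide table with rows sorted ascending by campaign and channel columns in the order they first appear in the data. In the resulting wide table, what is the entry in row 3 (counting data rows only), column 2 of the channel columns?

With rows sorted ascending by campaign, row 3 is campaign=cmp03. channel columns in first-appearance order: display, social, affiliate, email; column 2 is social.
Long rows with campaign=cmp03, channel=social: max(86, 486, 46) = 486.

486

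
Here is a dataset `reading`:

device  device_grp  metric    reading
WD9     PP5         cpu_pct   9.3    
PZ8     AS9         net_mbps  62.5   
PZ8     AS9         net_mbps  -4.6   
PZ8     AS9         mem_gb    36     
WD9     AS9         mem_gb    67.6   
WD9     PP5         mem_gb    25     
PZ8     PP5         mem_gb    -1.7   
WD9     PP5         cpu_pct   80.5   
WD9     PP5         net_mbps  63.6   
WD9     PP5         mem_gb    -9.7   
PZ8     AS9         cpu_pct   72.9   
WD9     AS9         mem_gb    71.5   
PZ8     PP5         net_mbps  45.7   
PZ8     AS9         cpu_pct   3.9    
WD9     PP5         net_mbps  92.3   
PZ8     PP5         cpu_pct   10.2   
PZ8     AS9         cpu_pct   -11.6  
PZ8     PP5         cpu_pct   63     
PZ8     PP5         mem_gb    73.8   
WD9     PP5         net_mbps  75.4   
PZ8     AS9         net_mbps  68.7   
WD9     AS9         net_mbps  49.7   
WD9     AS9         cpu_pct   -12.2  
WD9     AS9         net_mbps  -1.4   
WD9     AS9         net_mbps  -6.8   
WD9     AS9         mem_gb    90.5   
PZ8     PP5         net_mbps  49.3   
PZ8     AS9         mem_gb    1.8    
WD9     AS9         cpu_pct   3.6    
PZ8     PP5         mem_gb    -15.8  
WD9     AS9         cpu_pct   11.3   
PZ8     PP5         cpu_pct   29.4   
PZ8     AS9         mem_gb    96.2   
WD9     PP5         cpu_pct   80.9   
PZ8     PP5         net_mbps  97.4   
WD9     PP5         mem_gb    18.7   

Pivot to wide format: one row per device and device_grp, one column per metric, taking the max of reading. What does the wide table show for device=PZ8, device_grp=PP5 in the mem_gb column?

Rows with device=PZ8, device_grp=PP5 and metric=mem_gb: reading values are -1.7, 73.8, -15.8.
max(-1.7, 73.8, -15.8) = 73.8.

73.8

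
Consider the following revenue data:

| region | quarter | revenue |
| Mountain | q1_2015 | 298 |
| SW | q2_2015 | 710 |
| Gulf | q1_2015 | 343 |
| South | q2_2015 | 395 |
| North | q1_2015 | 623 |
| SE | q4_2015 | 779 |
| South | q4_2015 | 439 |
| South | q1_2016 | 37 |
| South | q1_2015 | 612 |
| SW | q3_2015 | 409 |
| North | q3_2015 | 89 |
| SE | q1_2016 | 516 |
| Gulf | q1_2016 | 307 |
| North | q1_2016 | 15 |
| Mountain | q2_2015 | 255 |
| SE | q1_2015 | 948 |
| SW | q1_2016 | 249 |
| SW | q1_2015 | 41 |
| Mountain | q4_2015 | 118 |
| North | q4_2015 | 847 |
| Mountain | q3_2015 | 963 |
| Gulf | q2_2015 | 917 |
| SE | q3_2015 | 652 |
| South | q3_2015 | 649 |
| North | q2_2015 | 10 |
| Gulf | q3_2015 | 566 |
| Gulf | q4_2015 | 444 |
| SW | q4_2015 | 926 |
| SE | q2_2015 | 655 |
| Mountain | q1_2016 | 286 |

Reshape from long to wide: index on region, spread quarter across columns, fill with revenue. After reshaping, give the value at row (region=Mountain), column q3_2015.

963

Wide layout: rows indexed by region, columns are the 5 distinct quarter values (q1_2015, q2_2015, q4_2015, q1_2016, q3_2015).
Cell (region=Mountain, quarter=q3_2015) draws from the long row where region=Mountain and quarter=q3_2015, which has revenue=963.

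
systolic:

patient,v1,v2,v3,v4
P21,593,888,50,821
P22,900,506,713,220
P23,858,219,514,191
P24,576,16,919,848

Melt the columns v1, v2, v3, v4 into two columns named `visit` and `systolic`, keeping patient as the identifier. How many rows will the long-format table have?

4 patient values × 4 melted columns = 16 rows.

16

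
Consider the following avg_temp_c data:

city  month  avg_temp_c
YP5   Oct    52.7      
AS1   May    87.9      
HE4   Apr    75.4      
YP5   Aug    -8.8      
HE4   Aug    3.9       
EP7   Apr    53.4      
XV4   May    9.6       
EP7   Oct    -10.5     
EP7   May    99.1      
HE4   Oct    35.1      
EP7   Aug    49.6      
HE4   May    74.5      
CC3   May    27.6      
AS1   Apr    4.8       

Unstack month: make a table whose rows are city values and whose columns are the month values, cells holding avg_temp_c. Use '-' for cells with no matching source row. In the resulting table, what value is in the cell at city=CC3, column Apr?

-

No long-format row has city=CC3 and month=Apr, so the cell is -.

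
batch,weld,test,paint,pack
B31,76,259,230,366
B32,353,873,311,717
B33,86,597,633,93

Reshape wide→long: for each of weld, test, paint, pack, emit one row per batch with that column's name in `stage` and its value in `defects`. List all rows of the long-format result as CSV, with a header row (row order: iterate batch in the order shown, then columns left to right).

batch,stage,defects
B31,weld,76
B31,test,259
B31,paint,230
B31,pack,366
B32,weld,353
B32,test,873
B32,paint,311
B32,pack,717
B33,weld,86
B33,test,597
B33,paint,633
B33,pack,93

Each (batch, column) pair becomes one row: 3 × 4 = 12 rows.
For example, (B31, weld) → defects=76.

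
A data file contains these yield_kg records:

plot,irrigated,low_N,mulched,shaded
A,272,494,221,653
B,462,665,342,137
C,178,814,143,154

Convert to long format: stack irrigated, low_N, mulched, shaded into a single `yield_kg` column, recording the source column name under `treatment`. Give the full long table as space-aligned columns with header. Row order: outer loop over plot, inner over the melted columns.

Each (plot, column) pair becomes one row: 3 × 4 = 12 rows.
For example, (A, irrigated) → yield_kg=272.

plot  treatment  yield_kg
A     irrigated  272     
A     low_N      494     
A     mulched    221     
A     shaded     653     
B     irrigated  462     
B     low_N      665     
B     mulched    342     
B     shaded     137     
C     irrigated  178     
C     low_N      814     
C     mulched    143     
C     shaded     154     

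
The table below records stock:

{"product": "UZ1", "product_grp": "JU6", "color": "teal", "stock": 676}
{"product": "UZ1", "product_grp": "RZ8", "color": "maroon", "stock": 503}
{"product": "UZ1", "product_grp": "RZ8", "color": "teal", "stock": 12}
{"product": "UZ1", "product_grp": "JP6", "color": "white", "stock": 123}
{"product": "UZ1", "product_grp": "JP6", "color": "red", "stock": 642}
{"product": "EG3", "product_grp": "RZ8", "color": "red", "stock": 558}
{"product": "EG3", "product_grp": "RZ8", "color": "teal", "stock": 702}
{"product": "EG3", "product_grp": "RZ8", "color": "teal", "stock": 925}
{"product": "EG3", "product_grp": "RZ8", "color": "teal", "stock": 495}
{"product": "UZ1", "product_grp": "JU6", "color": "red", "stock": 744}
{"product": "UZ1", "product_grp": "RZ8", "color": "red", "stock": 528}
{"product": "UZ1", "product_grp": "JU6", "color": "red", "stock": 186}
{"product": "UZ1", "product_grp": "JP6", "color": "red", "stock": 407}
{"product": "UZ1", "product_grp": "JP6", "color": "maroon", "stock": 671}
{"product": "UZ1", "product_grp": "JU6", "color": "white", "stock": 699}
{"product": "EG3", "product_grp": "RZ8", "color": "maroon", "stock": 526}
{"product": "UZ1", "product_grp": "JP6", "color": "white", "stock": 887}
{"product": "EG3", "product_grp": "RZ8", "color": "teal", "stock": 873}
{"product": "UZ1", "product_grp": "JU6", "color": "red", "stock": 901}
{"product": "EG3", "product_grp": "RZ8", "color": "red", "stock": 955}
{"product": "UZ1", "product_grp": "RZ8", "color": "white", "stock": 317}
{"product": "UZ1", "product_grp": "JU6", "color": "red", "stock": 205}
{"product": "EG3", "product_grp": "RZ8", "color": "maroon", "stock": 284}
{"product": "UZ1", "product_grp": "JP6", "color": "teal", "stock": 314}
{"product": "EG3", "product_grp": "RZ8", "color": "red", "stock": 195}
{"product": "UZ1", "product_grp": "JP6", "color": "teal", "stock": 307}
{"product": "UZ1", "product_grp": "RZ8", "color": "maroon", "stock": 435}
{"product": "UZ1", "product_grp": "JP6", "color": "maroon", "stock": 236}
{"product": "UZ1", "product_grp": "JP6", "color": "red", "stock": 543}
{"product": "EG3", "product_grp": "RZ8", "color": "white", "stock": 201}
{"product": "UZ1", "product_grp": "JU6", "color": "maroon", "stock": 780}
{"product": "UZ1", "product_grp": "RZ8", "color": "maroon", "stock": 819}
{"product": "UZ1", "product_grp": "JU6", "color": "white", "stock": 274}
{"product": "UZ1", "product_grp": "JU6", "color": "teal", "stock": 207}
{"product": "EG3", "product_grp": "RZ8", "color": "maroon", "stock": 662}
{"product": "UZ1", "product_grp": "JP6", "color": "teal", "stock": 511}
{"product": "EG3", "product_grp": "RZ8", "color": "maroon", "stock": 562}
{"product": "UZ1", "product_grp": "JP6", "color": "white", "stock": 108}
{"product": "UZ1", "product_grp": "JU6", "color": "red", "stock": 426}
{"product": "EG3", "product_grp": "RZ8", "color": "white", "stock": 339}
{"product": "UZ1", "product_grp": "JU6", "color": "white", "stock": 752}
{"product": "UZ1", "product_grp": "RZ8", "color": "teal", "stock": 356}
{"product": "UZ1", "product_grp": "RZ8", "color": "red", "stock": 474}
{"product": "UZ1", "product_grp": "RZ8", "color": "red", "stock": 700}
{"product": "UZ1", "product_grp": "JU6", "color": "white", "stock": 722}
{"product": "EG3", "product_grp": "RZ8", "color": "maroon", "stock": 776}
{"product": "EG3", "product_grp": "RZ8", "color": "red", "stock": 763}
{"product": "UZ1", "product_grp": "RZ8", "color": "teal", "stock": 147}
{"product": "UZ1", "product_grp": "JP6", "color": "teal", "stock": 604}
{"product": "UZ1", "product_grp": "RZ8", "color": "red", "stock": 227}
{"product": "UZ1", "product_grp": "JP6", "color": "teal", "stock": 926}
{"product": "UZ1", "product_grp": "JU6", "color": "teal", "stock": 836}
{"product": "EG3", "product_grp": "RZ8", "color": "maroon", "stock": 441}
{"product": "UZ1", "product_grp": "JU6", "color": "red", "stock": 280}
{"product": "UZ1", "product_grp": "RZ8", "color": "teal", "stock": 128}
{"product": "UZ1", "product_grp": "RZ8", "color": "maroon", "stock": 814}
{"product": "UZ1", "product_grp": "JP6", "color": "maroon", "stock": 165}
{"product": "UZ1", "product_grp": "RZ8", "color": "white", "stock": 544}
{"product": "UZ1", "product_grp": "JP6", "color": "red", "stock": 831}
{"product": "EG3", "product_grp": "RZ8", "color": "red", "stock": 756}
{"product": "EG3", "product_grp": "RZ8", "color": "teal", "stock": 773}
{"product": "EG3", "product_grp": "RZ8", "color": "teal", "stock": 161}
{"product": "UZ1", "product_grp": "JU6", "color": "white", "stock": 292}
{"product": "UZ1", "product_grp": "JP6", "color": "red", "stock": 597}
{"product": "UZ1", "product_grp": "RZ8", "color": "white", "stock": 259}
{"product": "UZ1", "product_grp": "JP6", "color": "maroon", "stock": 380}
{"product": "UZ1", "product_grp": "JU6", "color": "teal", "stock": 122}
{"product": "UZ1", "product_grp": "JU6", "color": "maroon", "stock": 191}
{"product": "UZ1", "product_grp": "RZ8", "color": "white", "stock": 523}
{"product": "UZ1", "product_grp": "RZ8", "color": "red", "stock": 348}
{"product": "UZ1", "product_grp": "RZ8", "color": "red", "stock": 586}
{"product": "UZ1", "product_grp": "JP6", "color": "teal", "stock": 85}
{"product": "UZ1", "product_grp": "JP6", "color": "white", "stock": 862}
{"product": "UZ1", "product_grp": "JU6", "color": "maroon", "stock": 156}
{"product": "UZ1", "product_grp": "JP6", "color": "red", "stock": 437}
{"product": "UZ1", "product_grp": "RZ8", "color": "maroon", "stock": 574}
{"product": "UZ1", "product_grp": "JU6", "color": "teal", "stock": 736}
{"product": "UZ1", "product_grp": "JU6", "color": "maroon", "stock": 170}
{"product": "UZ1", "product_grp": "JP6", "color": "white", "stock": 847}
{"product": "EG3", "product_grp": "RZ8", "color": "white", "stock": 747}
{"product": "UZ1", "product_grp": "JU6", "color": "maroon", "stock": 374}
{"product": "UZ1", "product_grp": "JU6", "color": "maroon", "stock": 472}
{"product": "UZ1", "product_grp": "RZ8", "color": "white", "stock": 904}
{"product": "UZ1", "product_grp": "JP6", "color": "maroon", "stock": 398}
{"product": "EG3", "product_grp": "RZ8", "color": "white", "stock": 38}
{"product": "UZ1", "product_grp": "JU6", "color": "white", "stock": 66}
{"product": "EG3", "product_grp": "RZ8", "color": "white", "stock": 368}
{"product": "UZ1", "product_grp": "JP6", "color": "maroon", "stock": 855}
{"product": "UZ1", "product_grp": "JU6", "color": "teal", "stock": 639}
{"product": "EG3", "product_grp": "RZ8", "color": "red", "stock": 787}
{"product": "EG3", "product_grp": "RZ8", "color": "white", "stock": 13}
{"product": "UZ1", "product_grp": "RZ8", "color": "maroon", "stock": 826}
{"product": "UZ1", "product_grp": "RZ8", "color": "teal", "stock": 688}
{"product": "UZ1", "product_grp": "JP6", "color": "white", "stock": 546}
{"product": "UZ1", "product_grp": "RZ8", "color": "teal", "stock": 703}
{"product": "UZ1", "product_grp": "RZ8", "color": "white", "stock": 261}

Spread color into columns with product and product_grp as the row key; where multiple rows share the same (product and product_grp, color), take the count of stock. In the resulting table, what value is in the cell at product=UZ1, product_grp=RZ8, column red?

6

Rows with product=UZ1, product_grp=RZ8 and color=red: stock values are 528, 474, 700, 227, 348, 586.
6 rows match — count = 6.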